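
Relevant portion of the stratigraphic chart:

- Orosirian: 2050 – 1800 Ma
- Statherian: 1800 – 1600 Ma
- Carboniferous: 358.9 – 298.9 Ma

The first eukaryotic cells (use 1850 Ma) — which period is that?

Orosirian

1850 Ma lies between 2050 and 1800 Ma, so it falls in the Orosirian.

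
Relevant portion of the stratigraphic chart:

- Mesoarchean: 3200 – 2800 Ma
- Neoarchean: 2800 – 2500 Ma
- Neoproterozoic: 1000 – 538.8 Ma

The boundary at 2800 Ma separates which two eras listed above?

The Mesoarchean ends at 2800 Ma and the Neoarchean begins at 2800 Ma, so they share that boundary.

Mesoarchean and Neoarchean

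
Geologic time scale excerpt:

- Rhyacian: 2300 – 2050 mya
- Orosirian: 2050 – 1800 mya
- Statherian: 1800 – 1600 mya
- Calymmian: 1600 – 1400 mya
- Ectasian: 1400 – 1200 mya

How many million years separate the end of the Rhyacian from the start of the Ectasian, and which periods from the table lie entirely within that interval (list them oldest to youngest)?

The Rhyacian closes at 2050 Ma and the Ectasian opens at 1400 Ma, so the interval is 2050 − 1400 = 650 Myr.
A period fits inside if it starts at or after 2050 Ma and ends at or before 1400 Ma; oldest first that gives Orosirian, Statherian, Calymmian.

650 million years; Orosirian, Statherian, Calymmian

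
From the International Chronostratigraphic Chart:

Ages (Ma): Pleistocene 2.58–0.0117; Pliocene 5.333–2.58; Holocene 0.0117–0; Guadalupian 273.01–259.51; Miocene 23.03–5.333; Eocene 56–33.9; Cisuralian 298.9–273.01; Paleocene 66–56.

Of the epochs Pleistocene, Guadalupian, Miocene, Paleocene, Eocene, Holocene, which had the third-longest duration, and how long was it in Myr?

Guadalupian, 13.5 million years

Durations: Pleistocene 2.5683; Guadalupian 13.5; Miocene 17.697; Paleocene 10; Eocene 22.1; Holocene 0.0117 Myr.
Sorted longest-first: Eocene (22.1), Miocene (17.697), Guadalupian (13.5), Paleocene (10), Pleistocene (2.5683), Holocene (0.0117).
The third longest is Guadalupian at 13.5 Myr.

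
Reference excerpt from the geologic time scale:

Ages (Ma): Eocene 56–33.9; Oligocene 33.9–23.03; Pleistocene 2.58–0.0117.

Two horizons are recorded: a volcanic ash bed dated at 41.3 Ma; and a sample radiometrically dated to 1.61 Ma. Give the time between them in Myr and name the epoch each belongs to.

Elapsed time: 41.3 − 1.61 = 39.69 Myr.
41.3 Ma lies within 56–33.9 Ma: Eocene.
1.61 Ma lies within 2.58–0.0117 Ma: Pleistocene.

39.69 million years apart; the first in the Eocene, the second in the Pleistocene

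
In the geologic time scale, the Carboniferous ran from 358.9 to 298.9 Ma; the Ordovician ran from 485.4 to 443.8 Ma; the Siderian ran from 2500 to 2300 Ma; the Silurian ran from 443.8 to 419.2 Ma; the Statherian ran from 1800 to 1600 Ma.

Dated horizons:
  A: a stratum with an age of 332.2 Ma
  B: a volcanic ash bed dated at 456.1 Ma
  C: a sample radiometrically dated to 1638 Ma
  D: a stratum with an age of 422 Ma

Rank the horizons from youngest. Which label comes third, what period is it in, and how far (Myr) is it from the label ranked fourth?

Smaller Ma means younger, so youngest first: A 332.2 < D 422 < B 456.1 < C 1638.
Counting 3 along gives B (456.1 Ma); the excerpt puts that inside the Ordovician, 485.4–443.8 Ma.
Next in line is C (1638 Ma), and 1638 − 456.1 = 1181.9 Myr.

B, in the Ordovician; 1181.9 million years to C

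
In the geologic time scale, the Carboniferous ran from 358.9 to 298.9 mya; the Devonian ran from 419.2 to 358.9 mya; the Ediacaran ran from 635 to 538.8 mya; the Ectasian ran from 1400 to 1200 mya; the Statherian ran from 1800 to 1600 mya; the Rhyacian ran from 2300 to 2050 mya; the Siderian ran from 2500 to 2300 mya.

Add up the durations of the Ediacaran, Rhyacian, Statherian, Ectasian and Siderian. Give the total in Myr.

946.2 million years

Duration is start − end for each: (635 − 538.8) + (2300 − 2050) + (1800 − 1600) + (1400 − 1200) + (2500 − 2300).
That is 96.2 + 250 + 200 + 200 + 200, which totals 946.2 million years.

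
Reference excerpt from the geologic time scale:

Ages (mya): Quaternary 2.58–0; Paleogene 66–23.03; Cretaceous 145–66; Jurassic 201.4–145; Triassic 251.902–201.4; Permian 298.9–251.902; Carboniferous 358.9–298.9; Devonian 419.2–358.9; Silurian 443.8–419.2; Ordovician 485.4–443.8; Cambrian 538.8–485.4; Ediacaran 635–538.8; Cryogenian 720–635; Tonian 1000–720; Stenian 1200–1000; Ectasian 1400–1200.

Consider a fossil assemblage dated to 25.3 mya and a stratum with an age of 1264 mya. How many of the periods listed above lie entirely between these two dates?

1264 Ma sits inside the Ectasian (1400–1200) and 25.3 Ma inside the Paleogene (66–23.03); neither of those is wholly between the two dates.
The listed periods lying completely between them are Stenian, Tonian, Cryogenian, Ediacaran, Cambrian, Ordovician, Silurian, Devonian, Carboniferous, Permian, Triassic, Jurassic, Cretaceous — 13 in all.

13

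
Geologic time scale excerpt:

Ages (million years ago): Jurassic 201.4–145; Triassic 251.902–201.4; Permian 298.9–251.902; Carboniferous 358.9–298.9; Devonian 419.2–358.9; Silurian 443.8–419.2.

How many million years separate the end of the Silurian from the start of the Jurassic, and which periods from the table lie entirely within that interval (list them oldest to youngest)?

217.8 million years; Devonian, Carboniferous, Permian, Triassic

The Silurian closes at 419.2 Ma and the Jurassic opens at 201.4 Ma, so the interval is 419.2 − 201.4 = 217.8 Myr.
A period fits inside if it starts at or after 419.2 Ma and ends at or before 201.4 Ma; oldest first that gives Devonian, Carboniferous, Permian, Triassic.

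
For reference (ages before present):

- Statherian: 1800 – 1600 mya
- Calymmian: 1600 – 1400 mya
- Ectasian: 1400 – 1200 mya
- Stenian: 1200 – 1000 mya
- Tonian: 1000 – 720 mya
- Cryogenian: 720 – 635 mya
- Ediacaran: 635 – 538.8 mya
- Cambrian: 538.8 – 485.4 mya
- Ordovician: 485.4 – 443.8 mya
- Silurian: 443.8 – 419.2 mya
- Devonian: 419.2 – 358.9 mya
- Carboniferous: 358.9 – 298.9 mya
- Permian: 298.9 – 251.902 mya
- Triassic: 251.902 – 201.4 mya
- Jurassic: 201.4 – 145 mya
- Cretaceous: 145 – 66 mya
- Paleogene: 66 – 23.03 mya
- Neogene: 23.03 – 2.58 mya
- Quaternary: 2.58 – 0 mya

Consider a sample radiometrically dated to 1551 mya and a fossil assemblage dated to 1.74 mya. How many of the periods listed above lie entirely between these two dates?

1551 Ma sits inside the Calymmian (1600–1400) and 1.74 Ma inside the Quaternary (2.58–0); neither of those is wholly between the two dates.
The listed periods lying completely between them are Ectasian, Stenian, Tonian, Cryogenian, Ediacaran, Cambrian, Ordovician, Silurian, Devonian, Carboniferous, Permian, Triassic, Jurassic, Cretaceous, Paleogene, Neogene — 16 in all.

16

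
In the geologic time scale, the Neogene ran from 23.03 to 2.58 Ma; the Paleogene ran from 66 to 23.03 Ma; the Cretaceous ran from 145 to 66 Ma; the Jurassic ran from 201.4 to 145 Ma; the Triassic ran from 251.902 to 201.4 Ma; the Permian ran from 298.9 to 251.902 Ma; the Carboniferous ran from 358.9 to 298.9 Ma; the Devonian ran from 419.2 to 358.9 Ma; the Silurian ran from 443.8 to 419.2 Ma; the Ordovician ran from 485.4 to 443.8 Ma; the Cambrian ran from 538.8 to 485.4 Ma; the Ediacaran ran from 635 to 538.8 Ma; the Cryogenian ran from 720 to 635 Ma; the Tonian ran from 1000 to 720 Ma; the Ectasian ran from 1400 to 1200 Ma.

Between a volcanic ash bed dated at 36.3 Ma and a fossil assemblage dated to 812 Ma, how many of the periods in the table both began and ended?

11

The older date is 812 Ma and the younger is 36.3 Ma.
Periods with start < 812 and end > 36.3 Ma: Cryogenian (720–635), Ediacaran (635–538.8), Cambrian (538.8–485.4), Ordovician (485.4–443.8), Silurian (443.8–419.2), Devonian (419.2–358.9), Carboniferous (358.9–298.9), Permian (298.9–251.902), Triassic (251.902–201.4), Jurassic (201.4–145), Cretaceous (145–66).
That is 11 complete periods.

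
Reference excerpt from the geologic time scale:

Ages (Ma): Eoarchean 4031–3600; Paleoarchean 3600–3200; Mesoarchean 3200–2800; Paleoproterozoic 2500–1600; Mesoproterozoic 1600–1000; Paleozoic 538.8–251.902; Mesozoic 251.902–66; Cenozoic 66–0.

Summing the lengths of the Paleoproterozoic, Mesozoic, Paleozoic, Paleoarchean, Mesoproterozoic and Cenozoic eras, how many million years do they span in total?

2438.8 million years

Duration is start − end for each: (2500 − 1600) + (251.902 − 66) + (538.8 − 251.902) + (3600 − 3200) + (1600 − 1000) + (66 − 0).
That is 900 + 185.902 + 286.898 + 400 + 600 + 66, which totals 2438.8 million years.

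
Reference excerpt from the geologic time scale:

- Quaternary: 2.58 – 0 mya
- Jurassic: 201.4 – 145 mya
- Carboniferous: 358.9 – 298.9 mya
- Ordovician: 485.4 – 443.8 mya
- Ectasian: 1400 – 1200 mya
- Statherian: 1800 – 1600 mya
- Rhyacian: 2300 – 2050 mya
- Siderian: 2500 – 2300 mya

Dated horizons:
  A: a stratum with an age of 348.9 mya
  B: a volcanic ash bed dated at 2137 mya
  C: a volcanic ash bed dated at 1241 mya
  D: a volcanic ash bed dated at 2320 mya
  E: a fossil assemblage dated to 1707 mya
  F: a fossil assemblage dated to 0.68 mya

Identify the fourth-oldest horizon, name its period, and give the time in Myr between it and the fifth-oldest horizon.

C, in the Ectasian; 892.1 million years to A

Sorted oldest-first by Ma: D (2320), B (2137), E (1707), C (1241), A (348.9), F (0.68).
The fourth oldest is C at 1241 Ma, which lies in 1400–1200 Ma: the Ectasian.
The fifth oldest is A at 348.9 Ma; separation = |1241 − 348.9| = 892.1 Myr.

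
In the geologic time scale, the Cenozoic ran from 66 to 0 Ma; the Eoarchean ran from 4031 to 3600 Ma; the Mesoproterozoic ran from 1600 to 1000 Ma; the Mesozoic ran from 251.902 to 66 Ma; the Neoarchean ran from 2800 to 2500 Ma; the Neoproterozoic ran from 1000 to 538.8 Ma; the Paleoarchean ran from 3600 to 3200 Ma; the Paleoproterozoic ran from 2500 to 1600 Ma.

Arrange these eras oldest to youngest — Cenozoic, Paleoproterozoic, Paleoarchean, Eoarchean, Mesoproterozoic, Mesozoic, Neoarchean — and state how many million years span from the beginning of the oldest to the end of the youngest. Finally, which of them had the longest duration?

Eoarchean → Paleoarchean → Neoarchean → Paleoproterozoic → Mesoproterozoic → Mesozoic → Cenozoic; total span 4031 Myr; longest is Paleoproterozoic

From the excerpt: Cenozoic 66–0; Paleoproterozoic 2500–1600; Paleoarchean 3600–3200; Eoarchean 4031–3600; Mesoproterozoic 1600–1000; Mesozoic 251.902–66; Neoarchean 2800–2500 (Ma).
Larger Ma is earlier, so the oldest is Eoarchean and the youngest is Cenozoic; oldest to youngest: Eoarchean, Paleoarchean, Neoarchean, Paleoproterozoic, Mesoproterozoic, Mesozoic, Cenozoic.
Oldest start 4031 minus youngest end 0 gives 4031 Myr overall.
Individual lengths (start − end): Mesoproterozoic 600; Paleoarchean 400; Mesozoic 185.902; Cenozoic 66; Paleoproterozoic 900; Eoarchean 431; Neoarchean 300. The largest is Paleoproterozoic at 900 Myr.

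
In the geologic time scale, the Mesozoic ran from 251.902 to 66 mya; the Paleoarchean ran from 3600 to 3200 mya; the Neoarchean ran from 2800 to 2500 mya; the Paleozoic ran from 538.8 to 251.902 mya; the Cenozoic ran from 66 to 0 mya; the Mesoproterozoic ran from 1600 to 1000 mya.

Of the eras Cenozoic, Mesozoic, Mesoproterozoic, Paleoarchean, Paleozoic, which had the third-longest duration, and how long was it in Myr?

Durations: Cenozoic 66; Mesozoic 185.902; Mesoproterozoic 600; Paleoarchean 400; Paleozoic 286.898 Myr.
Sorted longest-first: Mesoproterozoic (600), Paleoarchean (400), Paleozoic (286.898), Mesozoic (185.902), Cenozoic (66).
The third longest is Paleozoic at 286.898 Myr.

Paleozoic, 286.898 million years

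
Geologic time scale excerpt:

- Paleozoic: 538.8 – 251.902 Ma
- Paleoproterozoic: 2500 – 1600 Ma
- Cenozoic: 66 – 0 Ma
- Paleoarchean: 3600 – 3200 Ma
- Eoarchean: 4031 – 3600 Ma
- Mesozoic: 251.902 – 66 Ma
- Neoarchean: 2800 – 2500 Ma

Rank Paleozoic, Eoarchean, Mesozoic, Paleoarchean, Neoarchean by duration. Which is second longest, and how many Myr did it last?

Start − end for each: Paleozoic 538.8 − 251.902 = 286.898; Eoarchean 4031 − 3600 = 431; Mesozoic 251.902 − 66 = 185.902; Paleoarchean 3600 − 3200 = 400; Neoarchean 2800 − 2500 = 300.
Ranking these from longest: Eoarchean > Paleoarchean > Neoarchean > Paleozoic > Mesozoic.
Position 2 in that ranking is Paleoarchean, which lasted 400 Myr.

Paleoarchean, 400 million years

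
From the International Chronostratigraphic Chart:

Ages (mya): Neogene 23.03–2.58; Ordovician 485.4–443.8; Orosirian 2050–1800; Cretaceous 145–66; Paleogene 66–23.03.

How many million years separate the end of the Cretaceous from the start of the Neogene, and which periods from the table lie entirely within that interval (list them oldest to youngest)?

42.97 million years; Paleogene

End of Cretaceous = 66 Ma; start of Neogene = 23.03 Ma.
Gap = 66 − 23.03 = 42.97 Myr.
Periods wholly inside 66–23.03 Ma: Paleogene (66–23.03).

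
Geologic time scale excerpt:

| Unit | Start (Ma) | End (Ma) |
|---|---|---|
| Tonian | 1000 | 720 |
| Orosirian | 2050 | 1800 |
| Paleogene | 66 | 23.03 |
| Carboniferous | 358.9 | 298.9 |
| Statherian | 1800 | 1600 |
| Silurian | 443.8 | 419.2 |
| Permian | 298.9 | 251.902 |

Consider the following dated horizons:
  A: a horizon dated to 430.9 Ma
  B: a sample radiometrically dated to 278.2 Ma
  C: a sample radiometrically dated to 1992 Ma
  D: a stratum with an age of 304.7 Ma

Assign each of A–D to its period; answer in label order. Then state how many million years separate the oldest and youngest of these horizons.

Match each age against the start–end ranges in the excerpt: A = 430.9 Ma → Silurian (443.8–419.2); B = 278.2 Ma → Permian (298.9–251.902); C = 1992 Ma → Orosirian (2050–1800); D = 304.7 Ma → Carboniferous (358.9–298.9).
The largest age is 1992 Ma and the smallest is 278.2 Ma; their difference is 1713.8 Myr.

A — Silurian; B — Permian; C — Orosirian; D — Carboniferous; span 1713.8 million years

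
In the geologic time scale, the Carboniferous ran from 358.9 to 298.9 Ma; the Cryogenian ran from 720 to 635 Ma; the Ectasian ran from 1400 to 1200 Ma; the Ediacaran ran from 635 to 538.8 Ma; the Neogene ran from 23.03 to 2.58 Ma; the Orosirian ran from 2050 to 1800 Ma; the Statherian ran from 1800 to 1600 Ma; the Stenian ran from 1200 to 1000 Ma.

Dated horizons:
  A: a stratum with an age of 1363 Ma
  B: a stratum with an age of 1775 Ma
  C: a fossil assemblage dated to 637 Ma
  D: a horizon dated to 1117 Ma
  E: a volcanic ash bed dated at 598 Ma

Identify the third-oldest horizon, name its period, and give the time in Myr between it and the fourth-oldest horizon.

D, in the Stenian; 480 million years to C

Larger Ma means older, so oldest first: B 1775 > A 1363 > D 1117 > C 637 > E 598.
Counting 3 along gives D (1117 Ma); the excerpt puts that inside the Stenian, 1200–1000 Ma.
Next in line is C (637 Ma), and 1117 − 637 = 480 Myr.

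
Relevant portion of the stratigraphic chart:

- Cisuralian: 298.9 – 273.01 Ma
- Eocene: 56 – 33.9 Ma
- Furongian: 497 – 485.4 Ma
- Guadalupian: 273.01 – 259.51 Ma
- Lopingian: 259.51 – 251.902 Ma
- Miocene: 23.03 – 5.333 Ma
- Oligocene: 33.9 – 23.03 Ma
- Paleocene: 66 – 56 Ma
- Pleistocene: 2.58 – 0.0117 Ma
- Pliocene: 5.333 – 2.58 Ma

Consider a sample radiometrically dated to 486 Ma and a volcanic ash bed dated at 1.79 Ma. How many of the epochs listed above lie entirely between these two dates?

8

486 Ma sits inside the Furongian (497–485.4) and 1.79 Ma inside the Pleistocene (2.58–0.0117); neither of those is wholly between the two dates.
The listed epochs lying completely between them are Cisuralian, Guadalupian, Lopingian, Paleocene, Eocene, Oligocene, Miocene, Pliocene — 8 in all.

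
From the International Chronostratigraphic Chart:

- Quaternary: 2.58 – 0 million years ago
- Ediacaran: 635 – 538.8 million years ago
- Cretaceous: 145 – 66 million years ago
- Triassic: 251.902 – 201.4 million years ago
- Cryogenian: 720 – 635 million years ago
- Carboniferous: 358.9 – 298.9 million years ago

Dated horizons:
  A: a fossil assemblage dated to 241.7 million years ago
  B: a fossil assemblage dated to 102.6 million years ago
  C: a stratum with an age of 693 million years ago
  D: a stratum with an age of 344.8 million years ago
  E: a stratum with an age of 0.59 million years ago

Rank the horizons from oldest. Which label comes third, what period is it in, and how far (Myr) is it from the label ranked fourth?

Larger Ma means older, so oldest first: C 693 > D 344.8 > A 241.7 > B 102.6 > E 0.59.
Counting 3 along gives A (241.7 Ma); the excerpt puts that inside the Triassic, 251.902–201.4 Ma.
Next in line is B (102.6 Ma), and 241.7 − 102.6 = 139.1 Myr.

A, in the Triassic; 139.1 million years to B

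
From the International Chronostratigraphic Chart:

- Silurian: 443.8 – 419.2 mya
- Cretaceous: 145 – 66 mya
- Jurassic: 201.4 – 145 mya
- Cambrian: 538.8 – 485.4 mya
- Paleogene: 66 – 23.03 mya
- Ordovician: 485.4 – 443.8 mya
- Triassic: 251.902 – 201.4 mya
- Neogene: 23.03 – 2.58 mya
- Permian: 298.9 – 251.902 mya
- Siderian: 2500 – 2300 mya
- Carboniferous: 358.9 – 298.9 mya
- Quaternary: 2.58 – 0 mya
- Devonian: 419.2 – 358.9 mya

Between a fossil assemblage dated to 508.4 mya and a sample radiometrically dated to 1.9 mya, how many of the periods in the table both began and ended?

The older date is 508.4 Ma and the younger is 1.9 Ma.
Periods with start < 508.4 and end > 1.9 Ma: Ordovician (485.4–443.8), Silurian (443.8–419.2), Devonian (419.2–358.9), Carboniferous (358.9–298.9), Permian (298.9–251.902), Triassic (251.902–201.4), Jurassic (201.4–145), Cretaceous (145–66), Paleogene (66–23.03), Neogene (23.03–2.58).
That is 10 complete periods.

10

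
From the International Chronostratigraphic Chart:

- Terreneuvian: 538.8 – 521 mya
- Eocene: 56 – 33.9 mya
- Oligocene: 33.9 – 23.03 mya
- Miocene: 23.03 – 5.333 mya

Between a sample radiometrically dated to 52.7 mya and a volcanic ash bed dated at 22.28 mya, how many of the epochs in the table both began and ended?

The older date is 52.7 Ma and the younger is 22.28 Ma.
Epochs with start < 52.7 and end > 22.28 Ma: Oligocene (33.9–23.03).
That is 1 complete epoch.

1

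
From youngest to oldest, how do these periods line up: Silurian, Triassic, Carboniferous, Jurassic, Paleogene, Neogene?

Group by era (each group listed oldest first) — Paleozoic: Silurian, Carboniferous; Mesozoic: Triassic, Jurassic; Cenozoic: Paleogene, Neogene. The eras run Paleozoic → Mesozoic → Cenozoic. Concatenating the groups in that era order and then reversing gives youngest to oldest.

Neogene, Paleogene, Jurassic, Triassic, Carboniferous, Silurian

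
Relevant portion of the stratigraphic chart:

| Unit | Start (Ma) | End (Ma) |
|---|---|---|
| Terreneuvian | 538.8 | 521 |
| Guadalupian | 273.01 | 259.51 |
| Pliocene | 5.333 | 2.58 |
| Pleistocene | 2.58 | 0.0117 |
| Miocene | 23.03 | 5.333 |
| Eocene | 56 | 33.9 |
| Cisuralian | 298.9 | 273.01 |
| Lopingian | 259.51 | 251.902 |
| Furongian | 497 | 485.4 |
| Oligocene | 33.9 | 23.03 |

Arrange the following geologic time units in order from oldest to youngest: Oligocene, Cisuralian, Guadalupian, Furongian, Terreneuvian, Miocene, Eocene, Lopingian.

Terreneuvian → Furongian → Cisuralian → Guadalupian → Lopingian → Eocene → Oligocene → Miocene

Sorting by start age (descending Ma, since larger Ma = older): Terreneuvian start 538.8, Furongian start 497, Cisuralian start 298.9, Guadalupian start 273.01, Lopingian start 259.51, Eocene start 56, Oligocene start 33.9, Miocene start 23.03.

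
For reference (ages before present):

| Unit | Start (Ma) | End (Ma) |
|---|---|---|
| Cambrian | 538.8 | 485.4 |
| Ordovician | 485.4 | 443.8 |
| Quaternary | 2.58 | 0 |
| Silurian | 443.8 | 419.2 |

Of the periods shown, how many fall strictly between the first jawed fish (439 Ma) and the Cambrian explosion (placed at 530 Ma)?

530 Ma sits inside the Cambrian (538.8–485.4) and 439 Ma inside the Silurian (443.8–419.2); neither of those is wholly between the two dates.
The listed periods lying completely between them are Ordovician — 1 in all.

1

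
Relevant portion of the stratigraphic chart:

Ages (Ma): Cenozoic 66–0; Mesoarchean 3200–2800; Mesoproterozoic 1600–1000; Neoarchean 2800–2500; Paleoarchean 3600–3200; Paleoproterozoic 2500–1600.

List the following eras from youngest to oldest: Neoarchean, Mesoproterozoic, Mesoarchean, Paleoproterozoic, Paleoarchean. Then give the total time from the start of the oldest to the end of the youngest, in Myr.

Mesoproterozoic → Paleoproterozoic → Neoarchean → Mesoarchean → Paleoarchean; total span 2600 Myr

Start ages (Ma): Paleoarchean 3600, Mesoarchean 3200, Neoarchean 2800, Paleoproterozoic 2500, Mesoproterozoic 1600.
Ordered youngest to oldest: Mesoproterozoic, Paleoproterozoic, Neoarchean, Mesoarchean, Paleoarchean.
Span = 3600 − 1000 = 2600 Myr.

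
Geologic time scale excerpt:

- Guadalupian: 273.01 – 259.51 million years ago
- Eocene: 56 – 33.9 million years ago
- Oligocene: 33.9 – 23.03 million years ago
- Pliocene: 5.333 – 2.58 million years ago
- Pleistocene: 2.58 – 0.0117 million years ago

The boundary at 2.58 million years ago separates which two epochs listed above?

The Pliocene ends at 2.58 million years ago and the Pleistocene begins at 2.58 million years ago, so they share that boundary.

Pliocene and Pleistocene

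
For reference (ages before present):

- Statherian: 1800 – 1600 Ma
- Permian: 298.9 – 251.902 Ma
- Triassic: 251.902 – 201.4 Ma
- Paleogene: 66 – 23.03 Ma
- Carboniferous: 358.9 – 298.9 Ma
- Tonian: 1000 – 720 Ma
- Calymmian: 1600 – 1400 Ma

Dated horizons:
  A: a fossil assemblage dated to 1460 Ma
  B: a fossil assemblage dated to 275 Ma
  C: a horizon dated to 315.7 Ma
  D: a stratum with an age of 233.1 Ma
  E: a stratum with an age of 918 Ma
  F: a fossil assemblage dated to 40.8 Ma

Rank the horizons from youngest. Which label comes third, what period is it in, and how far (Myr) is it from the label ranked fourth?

Sorted youngest-first by Ma: F (40.8), D (233.1), B (275), C (315.7), E (918), A (1460).
The third youngest is B at 275 Ma, which lies in 298.9–251.902 Ma: the Permian.
The fourth youngest is C at 315.7 Ma; separation = |275 − 315.7| = 40.7 Myr.

B, in the Permian; 40.7 million years to C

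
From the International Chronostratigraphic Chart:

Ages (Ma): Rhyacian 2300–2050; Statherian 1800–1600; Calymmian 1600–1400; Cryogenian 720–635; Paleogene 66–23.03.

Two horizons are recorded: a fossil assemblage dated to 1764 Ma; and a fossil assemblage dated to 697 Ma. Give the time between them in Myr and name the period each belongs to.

1067 million years apart; the first in the Statherian, the second in the Cryogenian

Elapsed time: 1764 − 697 = 1067 Myr.
1764 Ma lies within 1800–1600 Ma: Statherian.
697 Ma lies within 720–635 Ma: Cryogenian.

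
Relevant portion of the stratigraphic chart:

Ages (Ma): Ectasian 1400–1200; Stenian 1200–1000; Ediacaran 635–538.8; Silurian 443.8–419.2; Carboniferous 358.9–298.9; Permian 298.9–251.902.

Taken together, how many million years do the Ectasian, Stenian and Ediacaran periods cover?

496.2 million years

Duration is start − end for each: (1400 − 1200) + (1200 − 1000) + (635 − 538.8).
That is 200 + 200 + 96.2, which totals 496.2 million years.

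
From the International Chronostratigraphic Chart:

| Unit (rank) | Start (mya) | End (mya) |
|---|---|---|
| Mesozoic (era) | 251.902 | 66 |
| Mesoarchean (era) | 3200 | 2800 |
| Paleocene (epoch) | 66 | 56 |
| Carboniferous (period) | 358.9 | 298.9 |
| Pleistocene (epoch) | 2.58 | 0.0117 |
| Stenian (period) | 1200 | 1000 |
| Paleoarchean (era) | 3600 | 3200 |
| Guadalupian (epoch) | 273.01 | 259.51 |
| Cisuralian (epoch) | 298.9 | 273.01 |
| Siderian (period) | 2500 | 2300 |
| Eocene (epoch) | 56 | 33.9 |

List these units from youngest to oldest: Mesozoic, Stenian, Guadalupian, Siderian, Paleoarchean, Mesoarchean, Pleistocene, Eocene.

Pleistocene → Eocene → Mesozoic → Guadalupian → Stenian → Siderian → Mesoarchean → Paleoarchean

Sorting by start age (ascending Ma, since larger Ma = older): Pleistocene start 2.58, Eocene start 56, Mesozoic start 251.902, Guadalupian start 273.01, Stenian start 1200, Siderian start 2500, Mesoarchean start 3200, Paleoarchean start 3600.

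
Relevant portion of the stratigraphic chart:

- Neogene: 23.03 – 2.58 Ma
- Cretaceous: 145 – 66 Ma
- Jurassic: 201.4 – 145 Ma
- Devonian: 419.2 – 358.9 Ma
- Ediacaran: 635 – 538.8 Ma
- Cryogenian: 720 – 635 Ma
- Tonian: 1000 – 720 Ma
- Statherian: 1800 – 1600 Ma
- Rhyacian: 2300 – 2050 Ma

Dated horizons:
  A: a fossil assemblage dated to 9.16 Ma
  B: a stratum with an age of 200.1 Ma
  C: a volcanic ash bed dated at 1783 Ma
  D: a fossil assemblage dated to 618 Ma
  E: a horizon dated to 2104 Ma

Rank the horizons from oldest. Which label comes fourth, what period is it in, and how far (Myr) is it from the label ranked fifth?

Sorted oldest-first by Ma: E (2104), C (1783), D (618), B (200.1), A (9.16).
The fourth oldest is B at 200.1 Ma, which lies in 201.4–145 Ma: the Jurassic.
The fifth oldest is A at 9.16 Ma; separation = |200.1 − 9.16| = 190.94 Myr.

B, in the Jurassic; 190.94 million years to A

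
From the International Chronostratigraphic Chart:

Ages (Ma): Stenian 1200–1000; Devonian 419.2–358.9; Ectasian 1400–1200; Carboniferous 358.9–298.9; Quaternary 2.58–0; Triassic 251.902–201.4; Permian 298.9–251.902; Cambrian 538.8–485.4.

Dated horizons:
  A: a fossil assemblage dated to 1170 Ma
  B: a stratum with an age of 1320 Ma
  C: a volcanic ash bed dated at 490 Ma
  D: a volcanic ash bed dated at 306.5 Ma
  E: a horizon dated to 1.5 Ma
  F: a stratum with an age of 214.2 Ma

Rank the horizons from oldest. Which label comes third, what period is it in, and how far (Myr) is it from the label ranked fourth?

C, in the Cambrian; 183.5 million years to D

Larger Ma means older, so oldest first: B 1320 > A 1170 > C 490 > D 306.5 > F 214.2 > E 1.5.
Counting 3 along gives C (490 Ma); the excerpt puts that inside the Cambrian, 538.8–485.4 Ma.
Next in line is D (306.5 Ma), and 490 − 306.5 = 183.5 Myr.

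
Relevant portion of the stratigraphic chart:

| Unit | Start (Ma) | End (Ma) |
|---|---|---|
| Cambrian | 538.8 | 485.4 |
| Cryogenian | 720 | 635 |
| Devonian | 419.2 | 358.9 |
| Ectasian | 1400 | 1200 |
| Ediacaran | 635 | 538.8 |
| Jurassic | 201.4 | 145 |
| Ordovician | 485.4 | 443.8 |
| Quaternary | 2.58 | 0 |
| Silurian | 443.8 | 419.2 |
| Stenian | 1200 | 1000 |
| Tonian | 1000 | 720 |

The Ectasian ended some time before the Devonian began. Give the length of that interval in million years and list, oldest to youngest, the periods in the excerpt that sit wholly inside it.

780.8 million years; Stenian, Tonian, Cryogenian, Ediacaran, Cambrian, Ordovician, Silurian

End of Ectasian = 1200 Ma; start of Devonian = 419.2 Ma.
Gap = 1200 − 419.2 = 780.8 Myr.
Periods wholly inside 1200–419.2 Ma: Stenian (1200–1000), Tonian (1000–720), Cryogenian (720–635), Ediacaran (635–538.8), Cambrian (538.8–485.4), Ordovician (485.4–443.8), Silurian (443.8–419.2).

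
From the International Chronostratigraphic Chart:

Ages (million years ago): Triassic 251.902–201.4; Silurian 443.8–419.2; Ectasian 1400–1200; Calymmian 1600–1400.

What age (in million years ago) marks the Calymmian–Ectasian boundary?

The Calymmian ends and the Ectasian begins at 1400 million years ago.

1400 million years ago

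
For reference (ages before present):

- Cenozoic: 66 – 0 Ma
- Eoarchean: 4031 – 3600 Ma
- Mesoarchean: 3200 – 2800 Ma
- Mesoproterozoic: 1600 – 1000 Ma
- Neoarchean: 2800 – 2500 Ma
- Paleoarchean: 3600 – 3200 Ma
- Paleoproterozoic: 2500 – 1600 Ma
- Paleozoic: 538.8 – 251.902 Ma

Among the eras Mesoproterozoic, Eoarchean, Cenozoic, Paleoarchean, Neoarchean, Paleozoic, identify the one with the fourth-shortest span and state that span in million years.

Paleoarchean, 400 million years

Durations: Mesoproterozoic 600; Eoarchean 431; Cenozoic 66; Paleoarchean 400; Neoarchean 300; Paleozoic 286.898 Myr.
Sorted shortest-first: Cenozoic (66), Paleozoic (286.898), Neoarchean (300), Paleoarchean (400), Eoarchean (431), Mesoproterozoic (600).
The fourth shortest is Paleoarchean at 400 Myr.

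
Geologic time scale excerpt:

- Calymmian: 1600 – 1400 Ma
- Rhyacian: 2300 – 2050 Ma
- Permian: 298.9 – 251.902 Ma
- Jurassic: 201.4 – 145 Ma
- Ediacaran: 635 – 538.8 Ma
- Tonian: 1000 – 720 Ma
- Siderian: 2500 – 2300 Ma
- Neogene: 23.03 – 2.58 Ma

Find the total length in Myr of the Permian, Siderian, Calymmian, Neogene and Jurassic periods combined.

523.848 million years

Duration is start − end for each: (298.9 − 251.902) + (2500 − 2300) + (1600 − 1400) + (23.03 − 2.58) + (201.4 − 145).
That is 46.998 + 200 + 200 + 20.45 + 56.4, which totals 523.848 million years.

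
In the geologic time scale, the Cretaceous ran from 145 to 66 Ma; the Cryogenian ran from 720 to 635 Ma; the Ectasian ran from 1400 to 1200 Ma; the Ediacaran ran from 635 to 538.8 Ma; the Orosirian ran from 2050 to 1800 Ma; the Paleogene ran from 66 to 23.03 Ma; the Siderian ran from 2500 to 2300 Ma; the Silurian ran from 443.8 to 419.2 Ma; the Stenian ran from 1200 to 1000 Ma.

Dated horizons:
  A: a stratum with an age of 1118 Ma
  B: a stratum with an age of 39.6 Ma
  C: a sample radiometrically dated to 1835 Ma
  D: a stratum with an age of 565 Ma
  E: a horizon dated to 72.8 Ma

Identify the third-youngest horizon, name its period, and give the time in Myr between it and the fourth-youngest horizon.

Sorted youngest-first by Ma: B (39.6), E (72.8), D (565), A (1118), C (1835).
The third youngest is D at 565 Ma, which lies in 635–538.8 Ma: the Ediacaran.
The fourth youngest is A at 1118 Ma; separation = |565 − 1118| = 553 Myr.

D, in the Ediacaran; 553 million years to A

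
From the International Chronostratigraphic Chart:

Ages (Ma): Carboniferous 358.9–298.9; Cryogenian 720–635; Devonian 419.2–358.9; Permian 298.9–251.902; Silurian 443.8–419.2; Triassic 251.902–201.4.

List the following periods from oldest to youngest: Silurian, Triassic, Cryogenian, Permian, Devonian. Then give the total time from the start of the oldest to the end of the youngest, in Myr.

Start ages (Ma): Cryogenian 720, Silurian 443.8, Devonian 419.2, Permian 298.9, Triassic 251.902.
Ordered oldest to youngest: Cryogenian, Silurian, Devonian, Permian, Triassic.
Span = 720 − 201.4 = 518.6 Myr.

Cryogenian, Silurian, Devonian, Permian, Triassic; total span 518.6 Myr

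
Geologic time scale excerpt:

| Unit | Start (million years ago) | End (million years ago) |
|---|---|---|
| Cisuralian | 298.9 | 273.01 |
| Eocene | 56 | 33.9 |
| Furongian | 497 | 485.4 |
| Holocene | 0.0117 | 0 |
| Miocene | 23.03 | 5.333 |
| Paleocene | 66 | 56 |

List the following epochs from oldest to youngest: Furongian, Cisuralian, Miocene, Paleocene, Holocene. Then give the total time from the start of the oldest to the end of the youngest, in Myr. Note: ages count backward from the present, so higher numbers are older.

Furongian → Cisuralian → Paleocene → Miocene → Holocene; total span 497 Myr

From the excerpt: Furongian 497–485.4; Cisuralian 298.9–273.01; Miocene 23.03–5.333; Paleocene 66–56; Holocene 0.0117–0 (Ma).
Larger Ma is earlier, so the oldest is Furongian and the youngest is Holocene; oldest to youngest: Furongian, Cisuralian, Paleocene, Miocene, Holocene.
Oldest start 497 minus youngest end 0 gives 497 Myr overall.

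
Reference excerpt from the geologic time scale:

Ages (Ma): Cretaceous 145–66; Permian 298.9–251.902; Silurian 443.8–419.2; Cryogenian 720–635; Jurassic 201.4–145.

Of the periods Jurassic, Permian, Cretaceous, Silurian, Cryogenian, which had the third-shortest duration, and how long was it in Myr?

Start − end for each: Jurassic 201.4 − 145 = 56.4; Permian 298.9 − 251.902 = 46.998; Cretaceous 145 − 66 = 79; Silurian 443.8 − 419.2 = 24.6; Cryogenian 720 − 635 = 85.
Ranking these from shortest: Silurian < Permian < Jurassic < Cretaceous < Cryogenian.
Position 3 in that ranking is Jurassic, which lasted 56.4 Myr.

Jurassic, 56.4 million years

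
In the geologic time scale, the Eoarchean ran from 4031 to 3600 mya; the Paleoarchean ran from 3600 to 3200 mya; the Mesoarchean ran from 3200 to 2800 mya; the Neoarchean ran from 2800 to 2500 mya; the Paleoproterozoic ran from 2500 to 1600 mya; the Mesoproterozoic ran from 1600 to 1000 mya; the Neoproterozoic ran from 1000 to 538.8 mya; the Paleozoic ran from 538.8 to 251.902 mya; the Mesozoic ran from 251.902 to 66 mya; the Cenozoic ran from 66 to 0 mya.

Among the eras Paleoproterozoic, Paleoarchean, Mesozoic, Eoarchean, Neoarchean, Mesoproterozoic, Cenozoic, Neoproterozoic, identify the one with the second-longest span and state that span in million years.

Mesoproterozoic, 600 million years

Start − end for each: Paleoproterozoic 2500 − 1600 = 900; Paleoarchean 3600 − 3200 = 400; Mesozoic 251.902 − 66 = 185.902; Eoarchean 4031 − 3600 = 431; Neoarchean 2800 − 2500 = 300; Mesoproterozoic 1600 − 1000 = 600; Cenozoic 66 − 0 = 66; Neoproterozoic 1000 − 538.8 = 461.2.
Ranking these from longest: Paleoproterozoic > Mesoproterozoic > Neoproterozoic > Eoarchean > Paleoarchean > Neoarchean > Mesozoic > Cenozoic.
Position 2 in that ranking is Mesoproterozoic, which lasted 600 Myr.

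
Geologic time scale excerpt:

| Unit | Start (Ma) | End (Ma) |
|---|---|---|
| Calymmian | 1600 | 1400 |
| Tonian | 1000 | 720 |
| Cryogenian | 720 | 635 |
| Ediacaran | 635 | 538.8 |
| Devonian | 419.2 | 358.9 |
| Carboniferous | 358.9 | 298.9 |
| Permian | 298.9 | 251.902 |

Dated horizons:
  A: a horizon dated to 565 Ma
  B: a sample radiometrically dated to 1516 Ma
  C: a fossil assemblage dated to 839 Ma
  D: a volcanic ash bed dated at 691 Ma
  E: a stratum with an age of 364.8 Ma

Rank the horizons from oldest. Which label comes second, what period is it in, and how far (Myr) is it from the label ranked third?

C, in the Tonian; 148 million years to D

Sorted oldest-first by Ma: B (1516), C (839), D (691), A (565), E (364.8).
The second oldest is C at 839 Ma, which lies in 1000–720 Ma: the Tonian.
The third oldest is D at 691 Ma; separation = |839 − 691| = 148 Myr.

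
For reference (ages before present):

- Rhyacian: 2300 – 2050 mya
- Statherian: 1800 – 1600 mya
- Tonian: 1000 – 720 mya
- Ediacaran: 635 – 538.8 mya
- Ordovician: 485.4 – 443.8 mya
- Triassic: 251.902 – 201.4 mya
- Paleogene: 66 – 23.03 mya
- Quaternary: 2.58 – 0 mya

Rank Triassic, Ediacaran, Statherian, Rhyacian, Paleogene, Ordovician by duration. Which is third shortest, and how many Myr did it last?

Start − end for each: Triassic 251.902 − 201.4 = 50.502; Ediacaran 635 − 538.8 = 96.2; Statherian 1800 − 1600 = 200; Rhyacian 2300 − 2050 = 250; Paleogene 66 − 23.03 = 42.97; Ordovician 485.4 − 443.8 = 41.6.
Ranking these from shortest: Ordovician < Paleogene < Triassic < Ediacaran < Statherian < Rhyacian.
Position 3 in that ranking is Triassic, which lasted 50.502 Myr.

Triassic, 50.502 million years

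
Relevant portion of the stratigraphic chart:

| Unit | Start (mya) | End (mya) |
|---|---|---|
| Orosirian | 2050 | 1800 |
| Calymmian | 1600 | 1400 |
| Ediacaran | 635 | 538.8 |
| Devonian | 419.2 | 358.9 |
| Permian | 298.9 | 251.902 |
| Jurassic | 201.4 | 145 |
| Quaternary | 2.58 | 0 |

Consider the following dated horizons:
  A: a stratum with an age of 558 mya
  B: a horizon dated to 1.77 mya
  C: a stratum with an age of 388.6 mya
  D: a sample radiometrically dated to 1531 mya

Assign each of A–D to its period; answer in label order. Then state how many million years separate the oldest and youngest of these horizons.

A — Ediacaran; B — Quaternary; C — Devonian; D — Calymmian; span 1529.23 million years

Match each age against the start–end ranges in the excerpt: A = 558 Ma → Ediacaran (635–538.8); B = 1.77 Ma → Quaternary (2.58–0); C = 388.6 Ma → Devonian (419.2–358.9); D = 1531 Ma → Calymmian (1600–1400).
The largest age is 1531 Ma and the smallest is 1.77 Ma; their difference is 1529.23 Myr.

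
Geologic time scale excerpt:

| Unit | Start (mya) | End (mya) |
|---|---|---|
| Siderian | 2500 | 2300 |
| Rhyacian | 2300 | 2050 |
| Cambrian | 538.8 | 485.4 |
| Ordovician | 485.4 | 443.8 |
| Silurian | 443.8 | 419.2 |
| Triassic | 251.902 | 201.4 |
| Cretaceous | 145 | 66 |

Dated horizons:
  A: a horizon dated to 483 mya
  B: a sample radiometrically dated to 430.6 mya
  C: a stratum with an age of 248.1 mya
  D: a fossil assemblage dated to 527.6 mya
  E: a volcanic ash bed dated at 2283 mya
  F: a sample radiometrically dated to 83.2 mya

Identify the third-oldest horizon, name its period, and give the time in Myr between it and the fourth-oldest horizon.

A, in the Ordovician; 52.4 million years to B

Larger Ma means older, so oldest first: E 2283 > D 527.6 > A 483 > B 430.6 > C 248.1 > F 83.2.
Counting 3 along gives A (483 Ma); the excerpt puts that inside the Ordovician, 485.4–443.8 Ma.
Next in line is B (430.6 Ma), and 483 − 430.6 = 52.4 Myr.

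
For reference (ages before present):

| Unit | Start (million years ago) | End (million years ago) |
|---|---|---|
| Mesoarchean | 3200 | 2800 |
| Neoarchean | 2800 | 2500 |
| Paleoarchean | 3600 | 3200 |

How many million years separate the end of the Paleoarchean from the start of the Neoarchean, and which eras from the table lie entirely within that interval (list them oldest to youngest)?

400 million years; Mesoarchean

The Paleoarchean closes at 3200 Ma and the Neoarchean opens at 2800 Ma, so the interval is 3200 − 2800 = 400 Myr.
An era fits inside if it starts at or after 3200 Ma and ends at or before 2800 Ma; oldest first that gives Mesoarchean.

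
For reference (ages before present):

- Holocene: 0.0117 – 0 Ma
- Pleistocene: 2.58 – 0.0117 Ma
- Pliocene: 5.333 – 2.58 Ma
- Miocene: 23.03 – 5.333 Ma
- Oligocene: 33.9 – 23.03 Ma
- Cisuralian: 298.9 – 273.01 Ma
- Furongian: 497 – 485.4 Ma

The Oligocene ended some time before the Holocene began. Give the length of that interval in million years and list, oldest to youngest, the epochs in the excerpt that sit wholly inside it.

23.0183 million years; Miocene, Pliocene, Pleistocene

End of Oligocene = 23.03 Ma; start of Holocene = 0.0117 Ma.
Gap = 23.03 − 0.0117 = 23.0183 Myr.
Epochs wholly inside 23.03–0.0117 Ma: Miocene (23.03–5.333), Pliocene (5.333–2.58), Pleistocene (2.58–0.0117).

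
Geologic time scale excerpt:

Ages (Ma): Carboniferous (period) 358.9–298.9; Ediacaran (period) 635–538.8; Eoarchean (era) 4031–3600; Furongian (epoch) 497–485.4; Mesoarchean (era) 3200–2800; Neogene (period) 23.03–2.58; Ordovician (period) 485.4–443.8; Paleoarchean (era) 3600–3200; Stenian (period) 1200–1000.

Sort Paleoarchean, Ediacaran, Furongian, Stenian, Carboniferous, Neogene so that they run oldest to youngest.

The oldest of these is Paleoarchean (starts 3600 Ma) and the youngest is Neogene (ends 2.58 Ma).
In between, by decreasing start age: Stenian (1200), Ediacaran (635), Furongian (497), Carboniferous (358.9).

Paleoarchean → Stenian → Ediacaran → Furongian → Carboniferous → Neogene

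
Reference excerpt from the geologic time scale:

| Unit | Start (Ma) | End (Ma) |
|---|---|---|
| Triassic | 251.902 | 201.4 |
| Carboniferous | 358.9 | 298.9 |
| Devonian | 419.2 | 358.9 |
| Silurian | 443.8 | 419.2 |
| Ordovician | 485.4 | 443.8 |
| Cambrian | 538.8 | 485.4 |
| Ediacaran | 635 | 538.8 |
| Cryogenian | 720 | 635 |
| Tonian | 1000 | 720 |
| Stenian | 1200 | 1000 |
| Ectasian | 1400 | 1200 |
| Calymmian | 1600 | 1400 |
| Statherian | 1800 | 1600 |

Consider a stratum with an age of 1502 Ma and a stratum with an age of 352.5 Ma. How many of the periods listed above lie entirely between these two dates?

9

1502 Ma sits inside the Calymmian (1600–1400) and 352.5 Ma inside the Carboniferous (358.9–298.9); neither of those is wholly between the two dates.
The listed periods lying completely between them are Ectasian, Stenian, Tonian, Cryogenian, Ediacaran, Cambrian, Ordovician, Silurian, Devonian — 9 in all.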